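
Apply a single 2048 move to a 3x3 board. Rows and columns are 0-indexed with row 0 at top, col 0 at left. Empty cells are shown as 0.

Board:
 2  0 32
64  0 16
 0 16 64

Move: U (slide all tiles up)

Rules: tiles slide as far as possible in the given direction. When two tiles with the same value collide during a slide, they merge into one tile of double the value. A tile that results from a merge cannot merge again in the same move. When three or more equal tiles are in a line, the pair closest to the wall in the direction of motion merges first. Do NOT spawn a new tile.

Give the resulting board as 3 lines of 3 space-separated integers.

Slide up:
col 0: [2, 64, 0] -> [2, 64, 0]
col 1: [0, 0, 16] -> [16, 0, 0]
col 2: [32, 16, 64] -> [32, 16, 64]

Answer:  2 16 32
64  0 16
 0  0 64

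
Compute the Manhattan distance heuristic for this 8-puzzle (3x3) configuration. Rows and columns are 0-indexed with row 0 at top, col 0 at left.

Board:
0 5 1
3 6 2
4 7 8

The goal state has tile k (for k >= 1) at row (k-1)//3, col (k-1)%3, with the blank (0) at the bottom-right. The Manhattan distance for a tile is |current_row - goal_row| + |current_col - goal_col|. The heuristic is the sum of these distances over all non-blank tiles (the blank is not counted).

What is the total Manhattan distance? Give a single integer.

Tile 5: at (0,1), goal (1,1), distance |0-1|+|1-1| = 1
Tile 1: at (0,2), goal (0,0), distance |0-0|+|2-0| = 2
Tile 3: at (1,0), goal (0,2), distance |1-0|+|0-2| = 3
Tile 6: at (1,1), goal (1,2), distance |1-1|+|1-2| = 1
Tile 2: at (1,2), goal (0,1), distance |1-0|+|2-1| = 2
Tile 4: at (2,0), goal (1,0), distance |2-1|+|0-0| = 1
Tile 7: at (2,1), goal (2,0), distance |2-2|+|1-0| = 1
Tile 8: at (2,2), goal (2,1), distance |2-2|+|2-1| = 1
Sum: 1 + 2 + 3 + 1 + 2 + 1 + 1 + 1 = 12

Answer: 12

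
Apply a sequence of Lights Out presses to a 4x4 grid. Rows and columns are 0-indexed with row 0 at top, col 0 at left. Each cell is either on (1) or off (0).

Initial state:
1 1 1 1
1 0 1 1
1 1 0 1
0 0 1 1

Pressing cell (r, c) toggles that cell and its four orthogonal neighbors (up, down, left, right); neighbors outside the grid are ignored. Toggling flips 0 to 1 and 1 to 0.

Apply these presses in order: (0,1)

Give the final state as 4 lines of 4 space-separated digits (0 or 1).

After press 1 at (0,1):
0 0 0 1
1 1 1 1
1 1 0 1
0 0 1 1

Answer: 0 0 0 1
1 1 1 1
1 1 0 1
0 0 1 1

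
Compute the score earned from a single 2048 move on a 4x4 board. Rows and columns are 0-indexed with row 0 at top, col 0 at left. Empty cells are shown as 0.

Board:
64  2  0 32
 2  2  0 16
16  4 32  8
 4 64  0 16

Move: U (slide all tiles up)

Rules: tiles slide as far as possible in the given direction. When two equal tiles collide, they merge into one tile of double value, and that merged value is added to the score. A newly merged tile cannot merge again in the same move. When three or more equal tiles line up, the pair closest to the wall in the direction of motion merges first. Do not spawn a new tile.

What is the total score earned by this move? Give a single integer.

Answer: 4

Derivation:
Slide up:
col 0: [64, 2, 16, 4] -> [64, 2, 16, 4]  score +0 (running 0)
col 1: [2, 2, 4, 64] -> [4, 4, 64, 0]  score +4 (running 4)
col 2: [0, 0, 32, 0] -> [32, 0, 0, 0]  score +0 (running 4)
col 3: [32, 16, 8, 16] -> [32, 16, 8, 16]  score +0 (running 4)
Board after move:
64  4 32 32
 2  4  0 16
16 64  0  8
 4  0  0 16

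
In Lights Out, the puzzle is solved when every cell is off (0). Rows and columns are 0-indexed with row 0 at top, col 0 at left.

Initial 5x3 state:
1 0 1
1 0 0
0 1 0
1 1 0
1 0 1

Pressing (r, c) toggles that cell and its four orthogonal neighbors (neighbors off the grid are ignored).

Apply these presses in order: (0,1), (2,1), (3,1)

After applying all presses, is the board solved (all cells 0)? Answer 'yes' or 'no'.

After press 1 at (0,1):
0 1 0
1 1 0
0 1 0
1 1 0
1 0 1

After press 2 at (2,1):
0 1 0
1 0 0
1 0 1
1 0 0
1 0 1

After press 3 at (3,1):
0 1 0
1 0 0
1 1 1
0 1 1
1 1 1

Lights still on: 10

Answer: no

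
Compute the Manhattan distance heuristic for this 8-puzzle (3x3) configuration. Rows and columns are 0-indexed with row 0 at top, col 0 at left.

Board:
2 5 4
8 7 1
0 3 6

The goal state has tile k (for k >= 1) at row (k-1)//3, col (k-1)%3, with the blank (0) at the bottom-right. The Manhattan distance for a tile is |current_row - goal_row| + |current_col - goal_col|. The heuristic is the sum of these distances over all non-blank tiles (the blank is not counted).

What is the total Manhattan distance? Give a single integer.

Tile 2: (0,0)->(0,1) = 1
Tile 5: (0,1)->(1,1) = 1
Tile 4: (0,2)->(1,0) = 3
Tile 8: (1,0)->(2,1) = 2
Tile 7: (1,1)->(2,0) = 2
Tile 1: (1,2)->(0,0) = 3
Tile 3: (2,1)->(0,2) = 3
Tile 6: (2,2)->(1,2) = 1
Sum: 1 + 1 + 3 + 2 + 2 + 3 + 3 + 1 = 16

Answer: 16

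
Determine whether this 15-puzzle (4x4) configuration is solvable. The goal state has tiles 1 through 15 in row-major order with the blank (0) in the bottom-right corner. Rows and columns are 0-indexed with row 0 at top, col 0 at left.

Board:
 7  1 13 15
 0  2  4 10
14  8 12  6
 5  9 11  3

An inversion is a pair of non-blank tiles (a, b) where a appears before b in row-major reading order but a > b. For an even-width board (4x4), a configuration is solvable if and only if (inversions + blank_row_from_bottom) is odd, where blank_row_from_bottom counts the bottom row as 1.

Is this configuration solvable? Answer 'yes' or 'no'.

Inversions: 53
Blank is in row 1 (0-indexed from top), which is row 3 counting from the bottom (bottom = 1).
53 + 3 = 56, which is even, so the puzzle is not solvable.

Answer: no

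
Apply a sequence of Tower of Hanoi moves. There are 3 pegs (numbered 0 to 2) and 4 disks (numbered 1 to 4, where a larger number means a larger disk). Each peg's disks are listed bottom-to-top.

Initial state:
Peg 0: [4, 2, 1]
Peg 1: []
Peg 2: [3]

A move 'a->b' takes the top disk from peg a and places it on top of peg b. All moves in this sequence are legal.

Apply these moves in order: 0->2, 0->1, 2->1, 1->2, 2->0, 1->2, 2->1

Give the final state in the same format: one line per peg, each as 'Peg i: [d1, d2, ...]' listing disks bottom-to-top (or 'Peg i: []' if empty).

Answer: Peg 0: [4, 1]
Peg 1: [2]
Peg 2: [3]

Derivation:
After move 1 (0->2):
Peg 0: [4, 2]
Peg 1: []
Peg 2: [3, 1]

After move 2 (0->1):
Peg 0: [4]
Peg 1: [2]
Peg 2: [3, 1]

After move 3 (2->1):
Peg 0: [4]
Peg 1: [2, 1]
Peg 2: [3]

After move 4 (1->2):
Peg 0: [4]
Peg 1: [2]
Peg 2: [3, 1]

After move 5 (2->0):
Peg 0: [4, 1]
Peg 1: [2]
Peg 2: [3]

After move 6 (1->2):
Peg 0: [4, 1]
Peg 1: []
Peg 2: [3, 2]

After move 7 (2->1):
Peg 0: [4, 1]
Peg 1: [2]
Peg 2: [3]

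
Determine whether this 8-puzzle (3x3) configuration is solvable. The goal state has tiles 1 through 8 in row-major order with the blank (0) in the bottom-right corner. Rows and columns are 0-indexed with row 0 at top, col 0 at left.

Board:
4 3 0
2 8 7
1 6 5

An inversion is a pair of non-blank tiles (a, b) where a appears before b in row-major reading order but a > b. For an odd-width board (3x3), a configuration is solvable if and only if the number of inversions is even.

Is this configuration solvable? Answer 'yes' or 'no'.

Answer: yes

Derivation:
Inversions (pairs i<j in row-major order where tile[i] > tile[j] > 0): 14
14 is even, so the puzzle is solvable.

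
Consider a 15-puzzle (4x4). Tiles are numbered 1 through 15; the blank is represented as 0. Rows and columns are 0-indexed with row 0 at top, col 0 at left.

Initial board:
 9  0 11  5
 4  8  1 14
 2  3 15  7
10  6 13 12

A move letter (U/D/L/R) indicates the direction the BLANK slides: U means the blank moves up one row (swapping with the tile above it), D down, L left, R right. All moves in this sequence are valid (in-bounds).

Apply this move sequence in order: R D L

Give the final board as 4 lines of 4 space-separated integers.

Answer:  9 11  1  5
 4  0  8 14
 2  3 15  7
10  6 13 12

Derivation:
After move 1 (R):
 9 11  0  5
 4  8  1 14
 2  3 15  7
10  6 13 12

After move 2 (D):
 9 11  1  5
 4  8  0 14
 2  3 15  7
10  6 13 12

After move 3 (L):
 9 11  1  5
 4  0  8 14
 2  3 15  7
10  6 13 12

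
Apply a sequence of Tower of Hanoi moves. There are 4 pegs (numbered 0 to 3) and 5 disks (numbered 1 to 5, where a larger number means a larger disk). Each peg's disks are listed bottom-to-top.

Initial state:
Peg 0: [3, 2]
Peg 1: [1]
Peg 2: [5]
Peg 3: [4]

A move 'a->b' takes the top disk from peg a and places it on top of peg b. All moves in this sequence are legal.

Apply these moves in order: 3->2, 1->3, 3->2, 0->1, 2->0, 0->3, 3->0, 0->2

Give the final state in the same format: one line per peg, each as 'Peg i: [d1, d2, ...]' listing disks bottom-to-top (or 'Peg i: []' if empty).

After move 1 (3->2):
Peg 0: [3, 2]
Peg 1: [1]
Peg 2: [5, 4]
Peg 3: []

After move 2 (1->3):
Peg 0: [3, 2]
Peg 1: []
Peg 2: [5, 4]
Peg 3: [1]

After move 3 (3->2):
Peg 0: [3, 2]
Peg 1: []
Peg 2: [5, 4, 1]
Peg 3: []

After move 4 (0->1):
Peg 0: [3]
Peg 1: [2]
Peg 2: [5, 4, 1]
Peg 3: []

After move 5 (2->0):
Peg 0: [3, 1]
Peg 1: [2]
Peg 2: [5, 4]
Peg 3: []

After move 6 (0->3):
Peg 0: [3]
Peg 1: [2]
Peg 2: [5, 4]
Peg 3: [1]

After move 7 (3->0):
Peg 0: [3, 1]
Peg 1: [2]
Peg 2: [5, 4]
Peg 3: []

After move 8 (0->2):
Peg 0: [3]
Peg 1: [2]
Peg 2: [5, 4, 1]
Peg 3: []

Answer: Peg 0: [3]
Peg 1: [2]
Peg 2: [5, 4, 1]
Peg 3: []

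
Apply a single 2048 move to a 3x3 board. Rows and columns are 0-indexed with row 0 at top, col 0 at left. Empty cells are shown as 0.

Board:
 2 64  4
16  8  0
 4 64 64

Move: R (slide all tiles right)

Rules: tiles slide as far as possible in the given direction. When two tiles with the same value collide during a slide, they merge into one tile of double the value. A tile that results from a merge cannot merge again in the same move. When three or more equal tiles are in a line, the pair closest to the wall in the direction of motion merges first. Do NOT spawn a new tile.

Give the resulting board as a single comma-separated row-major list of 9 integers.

Answer: 2, 64, 4, 0, 16, 8, 0, 4, 128

Derivation:
Slide right:
row 0: [2, 64, 4] -> [2, 64, 4]
row 1: [16, 8, 0] -> [0, 16, 8]
row 2: [4, 64, 64] -> [0, 4, 128]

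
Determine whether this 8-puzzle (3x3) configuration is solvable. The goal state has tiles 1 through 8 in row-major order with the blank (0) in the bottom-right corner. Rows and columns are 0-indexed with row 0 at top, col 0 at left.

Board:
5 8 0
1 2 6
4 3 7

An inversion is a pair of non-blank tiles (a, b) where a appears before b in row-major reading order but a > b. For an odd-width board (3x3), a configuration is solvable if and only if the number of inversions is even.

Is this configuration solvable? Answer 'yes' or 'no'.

Inversions (pairs i<j in row-major order where tile[i] > tile[j] > 0): 13
13 is odd, so the puzzle is not solvable.

Answer: no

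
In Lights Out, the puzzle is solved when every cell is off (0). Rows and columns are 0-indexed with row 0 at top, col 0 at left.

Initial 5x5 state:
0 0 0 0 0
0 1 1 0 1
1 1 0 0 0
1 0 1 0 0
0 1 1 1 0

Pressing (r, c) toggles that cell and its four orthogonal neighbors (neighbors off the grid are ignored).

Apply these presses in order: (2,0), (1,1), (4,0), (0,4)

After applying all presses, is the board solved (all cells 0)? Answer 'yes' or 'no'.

After press 1 at (2,0):
0 0 0 0 0
1 1 1 0 1
0 0 0 0 0
0 0 1 0 0
0 1 1 1 0

After press 2 at (1,1):
0 1 0 0 0
0 0 0 0 1
0 1 0 0 0
0 0 1 0 0
0 1 1 1 0

After press 3 at (4,0):
0 1 0 0 0
0 0 0 0 1
0 1 0 0 0
1 0 1 0 0
1 0 1 1 0

After press 4 at (0,4):
0 1 0 1 1
0 0 0 0 0
0 1 0 0 0
1 0 1 0 0
1 0 1 1 0

Lights still on: 9

Answer: no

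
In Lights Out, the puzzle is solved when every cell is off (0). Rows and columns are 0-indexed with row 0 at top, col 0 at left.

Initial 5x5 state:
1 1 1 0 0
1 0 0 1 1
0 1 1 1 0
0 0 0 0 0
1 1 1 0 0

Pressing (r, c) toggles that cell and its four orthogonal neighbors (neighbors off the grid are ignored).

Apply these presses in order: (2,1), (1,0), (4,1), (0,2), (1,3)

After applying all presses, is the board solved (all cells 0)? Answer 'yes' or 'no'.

After press 1 at (2,1):
1 1 1 0 0
1 1 0 1 1
1 0 0 1 0
0 1 0 0 0
1 1 1 0 0

After press 2 at (1,0):
0 1 1 0 0
0 0 0 1 1
0 0 0 1 0
0 1 0 0 0
1 1 1 0 0

After press 3 at (4,1):
0 1 1 0 0
0 0 0 1 1
0 0 0 1 0
0 0 0 0 0
0 0 0 0 0

After press 4 at (0,2):
0 0 0 1 0
0 0 1 1 1
0 0 0 1 0
0 0 0 0 0
0 0 0 0 0

After press 5 at (1,3):
0 0 0 0 0
0 0 0 0 0
0 0 0 0 0
0 0 0 0 0
0 0 0 0 0

Lights still on: 0

Answer: yes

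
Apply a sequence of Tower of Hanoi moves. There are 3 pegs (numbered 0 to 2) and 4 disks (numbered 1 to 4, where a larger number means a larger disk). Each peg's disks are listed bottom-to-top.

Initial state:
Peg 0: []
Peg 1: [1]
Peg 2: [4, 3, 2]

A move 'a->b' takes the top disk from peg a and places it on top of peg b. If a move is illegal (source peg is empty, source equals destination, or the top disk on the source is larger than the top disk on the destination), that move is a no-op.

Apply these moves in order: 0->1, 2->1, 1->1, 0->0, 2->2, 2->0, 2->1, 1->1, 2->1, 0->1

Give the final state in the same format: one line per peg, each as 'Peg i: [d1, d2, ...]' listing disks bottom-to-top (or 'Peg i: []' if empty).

Answer: Peg 0: [2]
Peg 1: [1]
Peg 2: [4, 3]

Derivation:
After move 1 (0->1):
Peg 0: []
Peg 1: [1]
Peg 2: [4, 3, 2]

After move 2 (2->1):
Peg 0: []
Peg 1: [1]
Peg 2: [4, 3, 2]

After move 3 (1->1):
Peg 0: []
Peg 1: [1]
Peg 2: [4, 3, 2]

After move 4 (0->0):
Peg 0: []
Peg 1: [1]
Peg 2: [4, 3, 2]

After move 5 (2->2):
Peg 0: []
Peg 1: [1]
Peg 2: [4, 3, 2]

After move 6 (2->0):
Peg 0: [2]
Peg 1: [1]
Peg 2: [4, 3]

After move 7 (2->1):
Peg 0: [2]
Peg 1: [1]
Peg 2: [4, 3]

After move 8 (1->1):
Peg 0: [2]
Peg 1: [1]
Peg 2: [4, 3]

After move 9 (2->1):
Peg 0: [2]
Peg 1: [1]
Peg 2: [4, 3]

After move 10 (0->1):
Peg 0: [2]
Peg 1: [1]
Peg 2: [4, 3]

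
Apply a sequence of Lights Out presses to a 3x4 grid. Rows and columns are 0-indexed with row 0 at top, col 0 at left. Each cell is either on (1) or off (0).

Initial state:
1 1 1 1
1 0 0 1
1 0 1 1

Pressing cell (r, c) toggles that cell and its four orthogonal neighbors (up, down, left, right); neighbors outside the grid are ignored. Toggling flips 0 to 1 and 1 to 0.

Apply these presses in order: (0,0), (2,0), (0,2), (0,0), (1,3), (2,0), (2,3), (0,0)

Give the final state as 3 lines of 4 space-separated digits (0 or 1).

After press 1 at (0,0):
0 0 1 1
0 0 0 1
1 0 1 1

After press 2 at (2,0):
0 0 1 1
1 0 0 1
0 1 1 1

After press 3 at (0,2):
0 1 0 0
1 0 1 1
0 1 1 1

After press 4 at (0,0):
1 0 0 0
0 0 1 1
0 1 1 1

After press 5 at (1,3):
1 0 0 1
0 0 0 0
0 1 1 0

After press 6 at (2,0):
1 0 0 1
1 0 0 0
1 0 1 0

After press 7 at (2,3):
1 0 0 1
1 0 0 1
1 0 0 1

After press 8 at (0,0):
0 1 0 1
0 0 0 1
1 0 0 1

Answer: 0 1 0 1
0 0 0 1
1 0 0 1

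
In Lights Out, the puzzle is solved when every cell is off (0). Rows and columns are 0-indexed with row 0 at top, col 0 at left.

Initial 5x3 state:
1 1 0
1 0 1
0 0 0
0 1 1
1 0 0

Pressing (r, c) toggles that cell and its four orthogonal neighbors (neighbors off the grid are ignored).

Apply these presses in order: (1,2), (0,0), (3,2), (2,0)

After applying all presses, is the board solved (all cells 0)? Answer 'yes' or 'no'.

After press 1 at (1,2):
1 1 1
1 1 0
0 0 1
0 1 1
1 0 0

After press 2 at (0,0):
0 0 1
0 1 0
0 0 1
0 1 1
1 0 0

After press 3 at (3,2):
0 0 1
0 1 0
0 0 0
0 0 0
1 0 1

After press 4 at (2,0):
0 0 1
1 1 0
1 1 0
1 0 0
1 0 1

Lights still on: 8

Answer: no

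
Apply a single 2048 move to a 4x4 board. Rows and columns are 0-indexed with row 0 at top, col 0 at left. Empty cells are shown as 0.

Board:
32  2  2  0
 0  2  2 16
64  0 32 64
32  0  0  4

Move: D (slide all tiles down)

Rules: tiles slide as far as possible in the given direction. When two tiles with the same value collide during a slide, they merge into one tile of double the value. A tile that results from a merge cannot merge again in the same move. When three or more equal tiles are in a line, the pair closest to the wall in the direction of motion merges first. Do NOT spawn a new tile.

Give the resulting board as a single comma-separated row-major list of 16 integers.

Slide down:
col 0: [32, 0, 64, 32] -> [0, 32, 64, 32]
col 1: [2, 2, 0, 0] -> [0, 0, 0, 4]
col 2: [2, 2, 32, 0] -> [0, 0, 4, 32]
col 3: [0, 16, 64, 4] -> [0, 16, 64, 4]

Answer: 0, 0, 0, 0, 32, 0, 0, 16, 64, 0, 4, 64, 32, 4, 32, 4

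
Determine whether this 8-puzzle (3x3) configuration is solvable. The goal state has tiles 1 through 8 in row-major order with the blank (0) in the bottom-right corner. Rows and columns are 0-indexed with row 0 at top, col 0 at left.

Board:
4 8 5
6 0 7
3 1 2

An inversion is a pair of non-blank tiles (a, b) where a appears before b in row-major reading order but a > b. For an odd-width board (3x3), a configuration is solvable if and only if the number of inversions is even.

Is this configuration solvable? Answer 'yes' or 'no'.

Answer: yes

Derivation:
Inversions (pairs i<j in row-major order where tile[i] > tile[j] > 0): 20
20 is even, so the puzzle is solvable.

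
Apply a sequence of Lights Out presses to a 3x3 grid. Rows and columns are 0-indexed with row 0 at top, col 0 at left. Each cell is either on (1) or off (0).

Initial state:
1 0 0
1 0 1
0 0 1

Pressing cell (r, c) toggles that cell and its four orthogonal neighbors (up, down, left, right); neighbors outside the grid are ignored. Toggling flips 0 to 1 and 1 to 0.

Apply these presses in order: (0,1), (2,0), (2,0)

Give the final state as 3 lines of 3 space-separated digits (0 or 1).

Answer: 0 1 1
1 1 1
0 0 1

Derivation:
After press 1 at (0,1):
0 1 1
1 1 1
0 0 1

After press 2 at (2,0):
0 1 1
0 1 1
1 1 1

After press 3 at (2,0):
0 1 1
1 1 1
0 0 1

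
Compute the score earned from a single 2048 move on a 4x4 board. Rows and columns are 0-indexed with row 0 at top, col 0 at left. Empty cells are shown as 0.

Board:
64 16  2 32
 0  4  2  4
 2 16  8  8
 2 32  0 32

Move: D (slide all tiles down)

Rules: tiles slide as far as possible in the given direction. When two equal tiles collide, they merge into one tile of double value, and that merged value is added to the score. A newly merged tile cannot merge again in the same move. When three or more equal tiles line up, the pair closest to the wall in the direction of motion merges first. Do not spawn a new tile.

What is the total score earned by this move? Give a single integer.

Slide down:
col 0: [64, 0, 2, 2] -> [0, 0, 64, 4]  score +4 (running 4)
col 1: [16, 4, 16, 32] -> [16, 4, 16, 32]  score +0 (running 4)
col 2: [2, 2, 8, 0] -> [0, 0, 4, 8]  score +4 (running 8)
col 3: [32, 4, 8, 32] -> [32, 4, 8, 32]  score +0 (running 8)
Board after move:
 0 16  0 32
 0  4  0  4
64 16  4  8
 4 32  8 32

Answer: 8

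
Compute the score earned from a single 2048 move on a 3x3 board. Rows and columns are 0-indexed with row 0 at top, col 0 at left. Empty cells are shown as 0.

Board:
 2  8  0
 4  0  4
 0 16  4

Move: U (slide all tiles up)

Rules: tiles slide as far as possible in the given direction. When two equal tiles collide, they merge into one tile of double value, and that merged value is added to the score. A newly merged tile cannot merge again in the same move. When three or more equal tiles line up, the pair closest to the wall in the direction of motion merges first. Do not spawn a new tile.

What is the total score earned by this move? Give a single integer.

Slide up:
col 0: [2, 4, 0] -> [2, 4, 0]  score +0 (running 0)
col 1: [8, 0, 16] -> [8, 16, 0]  score +0 (running 0)
col 2: [0, 4, 4] -> [8, 0, 0]  score +8 (running 8)
Board after move:
 2  8  8
 4 16  0
 0  0  0

Answer: 8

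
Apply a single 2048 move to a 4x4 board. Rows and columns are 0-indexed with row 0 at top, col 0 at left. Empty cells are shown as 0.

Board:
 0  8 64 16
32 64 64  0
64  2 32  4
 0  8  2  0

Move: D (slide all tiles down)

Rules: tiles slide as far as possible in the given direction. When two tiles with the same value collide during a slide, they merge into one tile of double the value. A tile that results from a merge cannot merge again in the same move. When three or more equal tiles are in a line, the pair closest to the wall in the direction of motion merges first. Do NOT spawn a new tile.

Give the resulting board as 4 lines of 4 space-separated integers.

Slide down:
col 0: [0, 32, 64, 0] -> [0, 0, 32, 64]
col 1: [8, 64, 2, 8] -> [8, 64, 2, 8]
col 2: [64, 64, 32, 2] -> [0, 128, 32, 2]
col 3: [16, 0, 4, 0] -> [0, 0, 16, 4]

Answer:   0   8   0   0
  0  64 128   0
 32   2  32  16
 64   8   2   4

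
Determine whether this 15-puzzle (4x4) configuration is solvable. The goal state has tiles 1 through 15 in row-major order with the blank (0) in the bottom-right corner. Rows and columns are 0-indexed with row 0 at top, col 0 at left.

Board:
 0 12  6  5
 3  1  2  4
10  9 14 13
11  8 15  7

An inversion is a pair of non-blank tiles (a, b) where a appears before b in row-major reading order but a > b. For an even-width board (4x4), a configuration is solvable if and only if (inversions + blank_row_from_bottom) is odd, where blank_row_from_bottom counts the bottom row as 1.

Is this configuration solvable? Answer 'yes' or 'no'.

Inversions: 38
Blank is in row 0 (0-indexed from top), which is row 4 counting from the bottom (bottom = 1).
38 + 4 = 42, which is even, so the puzzle is not solvable.

Answer: no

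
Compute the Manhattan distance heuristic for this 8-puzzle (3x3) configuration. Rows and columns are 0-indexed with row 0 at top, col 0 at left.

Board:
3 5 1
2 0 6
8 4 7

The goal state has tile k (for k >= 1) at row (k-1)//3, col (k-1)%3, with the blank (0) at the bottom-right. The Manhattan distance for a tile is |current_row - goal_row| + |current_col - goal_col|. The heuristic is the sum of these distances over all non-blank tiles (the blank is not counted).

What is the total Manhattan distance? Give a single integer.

Answer: 12

Derivation:
Tile 3: (0,0)->(0,2) = 2
Tile 5: (0,1)->(1,1) = 1
Tile 1: (0,2)->(0,0) = 2
Tile 2: (1,0)->(0,1) = 2
Tile 6: (1,2)->(1,2) = 0
Tile 8: (2,0)->(2,1) = 1
Tile 4: (2,1)->(1,0) = 2
Tile 7: (2,2)->(2,0) = 2
Sum: 2 + 1 + 2 + 2 + 0 + 1 + 2 + 2 = 12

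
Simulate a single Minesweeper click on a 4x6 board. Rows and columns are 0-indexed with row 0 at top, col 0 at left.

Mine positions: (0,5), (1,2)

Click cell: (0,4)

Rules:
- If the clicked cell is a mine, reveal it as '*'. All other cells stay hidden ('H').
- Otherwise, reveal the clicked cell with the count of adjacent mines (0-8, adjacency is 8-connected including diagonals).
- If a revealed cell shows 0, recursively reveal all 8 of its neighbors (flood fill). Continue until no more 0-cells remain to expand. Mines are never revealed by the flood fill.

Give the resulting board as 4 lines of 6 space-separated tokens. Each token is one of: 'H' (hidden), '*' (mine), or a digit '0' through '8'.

H H H H 1 H
H H H H H H
H H H H H H
H H H H H H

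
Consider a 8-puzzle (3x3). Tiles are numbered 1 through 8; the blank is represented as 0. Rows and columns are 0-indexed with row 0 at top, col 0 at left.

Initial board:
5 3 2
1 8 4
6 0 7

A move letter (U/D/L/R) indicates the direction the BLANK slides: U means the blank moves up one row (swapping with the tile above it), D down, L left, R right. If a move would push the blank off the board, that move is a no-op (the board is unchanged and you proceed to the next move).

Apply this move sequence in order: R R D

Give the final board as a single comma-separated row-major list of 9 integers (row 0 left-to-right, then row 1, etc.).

Answer: 5, 3, 2, 1, 8, 4, 6, 7, 0

Derivation:
After move 1 (R):
5 3 2
1 8 4
6 7 0

After move 2 (R):
5 3 2
1 8 4
6 7 0

After move 3 (D):
5 3 2
1 8 4
6 7 0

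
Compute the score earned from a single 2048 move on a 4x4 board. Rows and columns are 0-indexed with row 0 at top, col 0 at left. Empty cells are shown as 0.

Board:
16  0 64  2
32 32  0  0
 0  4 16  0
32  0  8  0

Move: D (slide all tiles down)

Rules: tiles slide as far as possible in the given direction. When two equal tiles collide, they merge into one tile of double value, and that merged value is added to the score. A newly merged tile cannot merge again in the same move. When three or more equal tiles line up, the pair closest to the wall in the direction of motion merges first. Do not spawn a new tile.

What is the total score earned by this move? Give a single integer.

Answer: 64

Derivation:
Slide down:
col 0: [16, 32, 0, 32] -> [0, 0, 16, 64]  score +64 (running 64)
col 1: [0, 32, 4, 0] -> [0, 0, 32, 4]  score +0 (running 64)
col 2: [64, 0, 16, 8] -> [0, 64, 16, 8]  score +0 (running 64)
col 3: [2, 0, 0, 0] -> [0, 0, 0, 2]  score +0 (running 64)
Board after move:
 0  0  0  0
 0  0 64  0
16 32 16  0
64  4  8  2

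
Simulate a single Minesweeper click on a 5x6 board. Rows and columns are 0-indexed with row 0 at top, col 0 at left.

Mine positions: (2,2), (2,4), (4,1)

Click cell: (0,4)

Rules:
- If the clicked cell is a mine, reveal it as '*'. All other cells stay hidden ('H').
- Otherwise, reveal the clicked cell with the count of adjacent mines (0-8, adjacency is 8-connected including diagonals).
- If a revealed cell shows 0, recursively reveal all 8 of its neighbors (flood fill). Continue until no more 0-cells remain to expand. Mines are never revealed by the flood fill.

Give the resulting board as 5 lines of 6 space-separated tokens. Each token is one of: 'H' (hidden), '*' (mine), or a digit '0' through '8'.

0 0 0 0 0 0
0 1 1 2 1 1
0 1 H H H H
1 2 H H H H
H H H H H H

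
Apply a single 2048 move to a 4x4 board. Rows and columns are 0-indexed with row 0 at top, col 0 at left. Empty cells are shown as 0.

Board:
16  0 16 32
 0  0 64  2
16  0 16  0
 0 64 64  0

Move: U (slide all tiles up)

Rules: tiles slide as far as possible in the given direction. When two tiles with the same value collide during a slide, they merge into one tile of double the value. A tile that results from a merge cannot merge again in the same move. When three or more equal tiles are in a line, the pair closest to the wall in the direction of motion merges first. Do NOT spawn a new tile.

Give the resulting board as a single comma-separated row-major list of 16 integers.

Answer: 32, 64, 16, 32, 0, 0, 64, 2, 0, 0, 16, 0, 0, 0, 64, 0

Derivation:
Slide up:
col 0: [16, 0, 16, 0] -> [32, 0, 0, 0]
col 1: [0, 0, 0, 64] -> [64, 0, 0, 0]
col 2: [16, 64, 16, 64] -> [16, 64, 16, 64]
col 3: [32, 2, 0, 0] -> [32, 2, 0, 0]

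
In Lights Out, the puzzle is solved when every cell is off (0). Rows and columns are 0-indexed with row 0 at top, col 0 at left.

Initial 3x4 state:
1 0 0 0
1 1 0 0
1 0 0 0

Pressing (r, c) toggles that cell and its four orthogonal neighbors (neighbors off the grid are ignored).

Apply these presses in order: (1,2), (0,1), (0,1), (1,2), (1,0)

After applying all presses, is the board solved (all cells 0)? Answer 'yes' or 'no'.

Answer: yes

Derivation:
After press 1 at (1,2):
1 0 1 0
1 0 1 1
1 0 1 0

After press 2 at (0,1):
0 1 0 0
1 1 1 1
1 0 1 0

After press 3 at (0,1):
1 0 1 0
1 0 1 1
1 0 1 0

After press 4 at (1,2):
1 0 0 0
1 1 0 0
1 0 0 0

After press 5 at (1,0):
0 0 0 0
0 0 0 0
0 0 0 0

Lights still on: 0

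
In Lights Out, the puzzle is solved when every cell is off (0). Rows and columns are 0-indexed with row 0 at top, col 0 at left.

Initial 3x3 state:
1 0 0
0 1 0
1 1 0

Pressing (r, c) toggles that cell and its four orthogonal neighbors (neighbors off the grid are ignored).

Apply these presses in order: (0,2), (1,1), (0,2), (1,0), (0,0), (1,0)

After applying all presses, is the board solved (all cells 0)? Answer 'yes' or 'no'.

After press 1 at (0,2):
1 1 1
0 1 1
1 1 0

After press 2 at (1,1):
1 0 1
1 0 0
1 0 0

After press 3 at (0,2):
1 1 0
1 0 1
1 0 0

After press 4 at (1,0):
0 1 0
0 1 1
0 0 0

After press 5 at (0,0):
1 0 0
1 1 1
0 0 0

After press 6 at (1,0):
0 0 0
0 0 1
1 0 0

Lights still on: 2

Answer: no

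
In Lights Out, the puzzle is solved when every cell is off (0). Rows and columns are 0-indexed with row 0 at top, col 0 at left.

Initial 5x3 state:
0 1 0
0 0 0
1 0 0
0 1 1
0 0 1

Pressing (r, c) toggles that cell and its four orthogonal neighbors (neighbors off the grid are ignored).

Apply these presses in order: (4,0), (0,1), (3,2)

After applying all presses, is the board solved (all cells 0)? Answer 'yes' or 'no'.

Answer: no

Derivation:
After press 1 at (4,0):
0 1 0
0 0 0
1 0 0
1 1 1
1 1 1

After press 2 at (0,1):
1 0 1
0 1 0
1 0 0
1 1 1
1 1 1

After press 3 at (3,2):
1 0 1
0 1 0
1 0 1
1 0 0
1 1 0

Lights still on: 8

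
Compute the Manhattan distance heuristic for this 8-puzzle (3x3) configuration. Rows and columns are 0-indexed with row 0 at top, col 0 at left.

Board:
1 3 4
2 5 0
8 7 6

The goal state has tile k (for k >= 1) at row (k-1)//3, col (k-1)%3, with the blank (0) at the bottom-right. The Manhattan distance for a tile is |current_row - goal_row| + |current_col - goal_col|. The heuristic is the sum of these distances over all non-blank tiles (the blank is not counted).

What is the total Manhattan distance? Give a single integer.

Tile 1: at (0,0), goal (0,0), distance |0-0|+|0-0| = 0
Tile 3: at (0,1), goal (0,2), distance |0-0|+|1-2| = 1
Tile 4: at (0,2), goal (1,0), distance |0-1|+|2-0| = 3
Tile 2: at (1,0), goal (0,1), distance |1-0|+|0-1| = 2
Tile 5: at (1,1), goal (1,1), distance |1-1|+|1-1| = 0
Tile 8: at (2,0), goal (2,1), distance |2-2|+|0-1| = 1
Tile 7: at (2,1), goal (2,0), distance |2-2|+|1-0| = 1
Tile 6: at (2,2), goal (1,2), distance |2-1|+|2-2| = 1
Sum: 0 + 1 + 3 + 2 + 0 + 1 + 1 + 1 = 9

Answer: 9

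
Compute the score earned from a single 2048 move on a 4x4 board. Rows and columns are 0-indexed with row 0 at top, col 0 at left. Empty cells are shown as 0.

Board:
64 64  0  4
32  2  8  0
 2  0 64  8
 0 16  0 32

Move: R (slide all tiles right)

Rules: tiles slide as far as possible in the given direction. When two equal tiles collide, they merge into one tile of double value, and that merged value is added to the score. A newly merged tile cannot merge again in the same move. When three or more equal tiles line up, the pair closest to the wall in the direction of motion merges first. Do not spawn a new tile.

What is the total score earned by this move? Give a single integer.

Slide right:
row 0: [64, 64, 0, 4] -> [0, 0, 128, 4]  score +128 (running 128)
row 1: [32, 2, 8, 0] -> [0, 32, 2, 8]  score +0 (running 128)
row 2: [2, 0, 64, 8] -> [0, 2, 64, 8]  score +0 (running 128)
row 3: [0, 16, 0, 32] -> [0, 0, 16, 32]  score +0 (running 128)
Board after move:
  0   0 128   4
  0  32   2   8
  0   2  64   8
  0   0  16  32

Answer: 128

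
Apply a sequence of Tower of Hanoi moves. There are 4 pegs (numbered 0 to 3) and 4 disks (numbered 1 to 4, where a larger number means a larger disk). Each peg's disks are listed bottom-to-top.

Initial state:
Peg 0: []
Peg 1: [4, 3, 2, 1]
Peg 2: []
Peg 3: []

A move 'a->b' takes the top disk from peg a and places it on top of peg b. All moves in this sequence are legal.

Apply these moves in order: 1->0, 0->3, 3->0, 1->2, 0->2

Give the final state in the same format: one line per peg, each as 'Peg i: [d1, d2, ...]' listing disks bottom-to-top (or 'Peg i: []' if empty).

Answer: Peg 0: []
Peg 1: [4, 3]
Peg 2: [2, 1]
Peg 3: []

Derivation:
After move 1 (1->0):
Peg 0: [1]
Peg 1: [4, 3, 2]
Peg 2: []
Peg 3: []

After move 2 (0->3):
Peg 0: []
Peg 1: [4, 3, 2]
Peg 2: []
Peg 3: [1]

After move 3 (3->0):
Peg 0: [1]
Peg 1: [4, 3, 2]
Peg 2: []
Peg 3: []

After move 4 (1->2):
Peg 0: [1]
Peg 1: [4, 3]
Peg 2: [2]
Peg 3: []

After move 5 (0->2):
Peg 0: []
Peg 1: [4, 3]
Peg 2: [2, 1]
Peg 3: []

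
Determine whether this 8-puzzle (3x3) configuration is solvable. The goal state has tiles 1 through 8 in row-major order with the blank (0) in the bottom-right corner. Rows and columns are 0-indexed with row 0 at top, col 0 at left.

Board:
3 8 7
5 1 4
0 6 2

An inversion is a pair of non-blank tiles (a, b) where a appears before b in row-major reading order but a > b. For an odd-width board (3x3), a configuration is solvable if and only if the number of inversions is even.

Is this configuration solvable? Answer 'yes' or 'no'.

Inversions (pairs i<j in row-major order where tile[i] > tile[j] > 0): 18
18 is even, so the puzzle is solvable.

Answer: yes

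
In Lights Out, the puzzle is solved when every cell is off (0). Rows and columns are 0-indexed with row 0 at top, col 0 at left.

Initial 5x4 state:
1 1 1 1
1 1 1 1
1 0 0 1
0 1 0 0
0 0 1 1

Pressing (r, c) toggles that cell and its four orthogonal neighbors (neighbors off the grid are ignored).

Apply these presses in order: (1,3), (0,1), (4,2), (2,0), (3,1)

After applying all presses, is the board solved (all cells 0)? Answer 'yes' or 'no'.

Answer: yes

Derivation:
After press 1 at (1,3):
1 1 1 0
1 1 0 0
1 0 0 0
0 1 0 0
0 0 1 1

After press 2 at (0,1):
0 0 0 0
1 0 0 0
1 0 0 0
0 1 0 0
0 0 1 1

After press 3 at (4,2):
0 0 0 0
1 0 0 0
1 0 0 0
0 1 1 0
0 1 0 0

After press 4 at (2,0):
0 0 0 0
0 0 0 0
0 1 0 0
1 1 1 0
0 1 0 0

After press 5 at (3,1):
0 0 0 0
0 0 0 0
0 0 0 0
0 0 0 0
0 0 0 0

Lights still on: 0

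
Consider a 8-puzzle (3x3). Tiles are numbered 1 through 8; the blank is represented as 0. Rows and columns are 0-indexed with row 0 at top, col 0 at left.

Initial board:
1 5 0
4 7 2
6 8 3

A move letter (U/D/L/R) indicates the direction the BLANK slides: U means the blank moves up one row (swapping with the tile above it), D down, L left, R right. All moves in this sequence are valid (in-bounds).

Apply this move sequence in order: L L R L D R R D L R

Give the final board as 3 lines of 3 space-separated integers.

After move 1 (L):
1 0 5
4 7 2
6 8 3

After move 2 (L):
0 1 5
4 7 2
6 8 3

After move 3 (R):
1 0 5
4 7 2
6 8 3

After move 4 (L):
0 1 5
4 7 2
6 8 3

After move 5 (D):
4 1 5
0 7 2
6 8 3

After move 6 (R):
4 1 5
7 0 2
6 8 3

After move 7 (R):
4 1 5
7 2 0
6 8 3

After move 8 (D):
4 1 5
7 2 3
6 8 0

After move 9 (L):
4 1 5
7 2 3
6 0 8

After move 10 (R):
4 1 5
7 2 3
6 8 0

Answer: 4 1 5
7 2 3
6 8 0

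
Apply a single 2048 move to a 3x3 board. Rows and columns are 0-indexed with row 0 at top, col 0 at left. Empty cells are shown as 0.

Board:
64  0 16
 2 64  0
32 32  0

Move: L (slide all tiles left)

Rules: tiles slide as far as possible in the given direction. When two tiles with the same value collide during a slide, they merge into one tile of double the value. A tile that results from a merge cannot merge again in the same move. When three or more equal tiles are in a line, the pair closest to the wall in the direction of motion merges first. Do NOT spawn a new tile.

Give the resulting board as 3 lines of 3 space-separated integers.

Slide left:
row 0: [64, 0, 16] -> [64, 16, 0]
row 1: [2, 64, 0] -> [2, 64, 0]
row 2: [32, 32, 0] -> [64, 0, 0]

Answer: 64 16  0
 2 64  0
64  0  0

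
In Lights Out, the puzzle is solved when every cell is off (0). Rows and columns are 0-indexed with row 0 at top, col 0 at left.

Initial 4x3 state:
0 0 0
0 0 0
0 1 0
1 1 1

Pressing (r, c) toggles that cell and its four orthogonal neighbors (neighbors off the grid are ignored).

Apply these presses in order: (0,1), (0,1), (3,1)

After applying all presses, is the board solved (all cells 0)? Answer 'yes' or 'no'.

Answer: yes

Derivation:
After press 1 at (0,1):
1 1 1
0 1 0
0 1 0
1 1 1

After press 2 at (0,1):
0 0 0
0 0 0
0 1 0
1 1 1

After press 3 at (3,1):
0 0 0
0 0 0
0 0 0
0 0 0

Lights still on: 0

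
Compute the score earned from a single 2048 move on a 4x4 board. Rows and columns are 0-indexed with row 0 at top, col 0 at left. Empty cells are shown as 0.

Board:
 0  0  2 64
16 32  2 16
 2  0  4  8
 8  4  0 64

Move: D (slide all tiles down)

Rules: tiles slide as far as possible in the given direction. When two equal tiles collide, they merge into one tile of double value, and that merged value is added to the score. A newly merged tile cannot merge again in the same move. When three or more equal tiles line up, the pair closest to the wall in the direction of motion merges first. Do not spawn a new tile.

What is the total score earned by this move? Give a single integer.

Answer: 4

Derivation:
Slide down:
col 0: [0, 16, 2, 8] -> [0, 16, 2, 8]  score +0 (running 0)
col 1: [0, 32, 0, 4] -> [0, 0, 32, 4]  score +0 (running 0)
col 2: [2, 2, 4, 0] -> [0, 0, 4, 4]  score +4 (running 4)
col 3: [64, 16, 8, 64] -> [64, 16, 8, 64]  score +0 (running 4)
Board after move:
 0  0  0 64
16  0  0 16
 2 32  4  8
 8  4  4 64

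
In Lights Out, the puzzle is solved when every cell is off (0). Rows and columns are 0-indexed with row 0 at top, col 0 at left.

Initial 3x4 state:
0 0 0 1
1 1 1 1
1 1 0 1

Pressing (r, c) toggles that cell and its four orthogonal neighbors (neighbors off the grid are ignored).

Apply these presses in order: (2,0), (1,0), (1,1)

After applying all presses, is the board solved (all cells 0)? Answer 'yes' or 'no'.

Answer: no

Derivation:
After press 1 at (2,0):
0 0 0 1
0 1 1 1
0 0 0 1

After press 2 at (1,0):
1 0 0 1
1 0 1 1
1 0 0 1

After press 3 at (1,1):
1 1 0 1
0 1 0 1
1 1 0 1

Lights still on: 8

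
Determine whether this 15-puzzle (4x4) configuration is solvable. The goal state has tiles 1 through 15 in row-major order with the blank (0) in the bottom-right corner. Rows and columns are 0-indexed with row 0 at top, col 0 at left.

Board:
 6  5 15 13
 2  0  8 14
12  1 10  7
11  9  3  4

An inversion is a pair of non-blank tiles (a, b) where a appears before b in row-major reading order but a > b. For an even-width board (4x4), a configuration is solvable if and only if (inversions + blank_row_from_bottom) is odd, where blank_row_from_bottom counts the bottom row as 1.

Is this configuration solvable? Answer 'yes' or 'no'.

Answer: yes

Derivation:
Inversions: 62
Blank is in row 1 (0-indexed from top), which is row 3 counting from the bottom (bottom = 1).
62 + 3 = 65, which is odd, so the puzzle is solvable.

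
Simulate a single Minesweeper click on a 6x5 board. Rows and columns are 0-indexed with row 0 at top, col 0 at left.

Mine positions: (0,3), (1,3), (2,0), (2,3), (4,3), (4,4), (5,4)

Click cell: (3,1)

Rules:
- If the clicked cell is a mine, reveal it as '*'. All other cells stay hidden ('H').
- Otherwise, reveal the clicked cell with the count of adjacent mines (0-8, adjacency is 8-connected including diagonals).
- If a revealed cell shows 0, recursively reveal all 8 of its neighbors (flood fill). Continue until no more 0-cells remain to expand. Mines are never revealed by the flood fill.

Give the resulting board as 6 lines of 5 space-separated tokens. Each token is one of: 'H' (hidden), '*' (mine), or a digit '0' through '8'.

H H H H H
H H H H H
H H H H H
H 1 H H H
H H H H H
H H H H H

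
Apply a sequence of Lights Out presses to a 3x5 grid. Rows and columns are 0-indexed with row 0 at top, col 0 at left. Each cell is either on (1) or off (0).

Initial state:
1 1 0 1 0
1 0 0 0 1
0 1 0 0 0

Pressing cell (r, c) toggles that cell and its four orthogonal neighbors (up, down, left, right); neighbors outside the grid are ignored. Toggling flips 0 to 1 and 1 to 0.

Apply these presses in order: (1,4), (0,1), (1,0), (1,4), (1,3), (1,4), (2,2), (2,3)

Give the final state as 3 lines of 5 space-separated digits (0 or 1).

Answer: 1 0 1 0 1
0 0 0 1 1
1 0 0 1 0

Derivation:
After press 1 at (1,4):
1 1 0 1 1
1 0 0 1 0
0 1 0 0 1

After press 2 at (0,1):
0 0 1 1 1
1 1 0 1 0
0 1 0 0 1

After press 3 at (1,0):
1 0 1 1 1
0 0 0 1 0
1 1 0 0 1

After press 4 at (1,4):
1 0 1 1 0
0 0 0 0 1
1 1 0 0 0

After press 5 at (1,3):
1 0 1 0 0
0 0 1 1 0
1 1 0 1 0

After press 6 at (1,4):
1 0 1 0 1
0 0 1 0 1
1 1 0 1 1

After press 7 at (2,2):
1 0 1 0 1
0 0 0 0 1
1 0 1 0 1

After press 8 at (2,3):
1 0 1 0 1
0 0 0 1 1
1 0 0 1 0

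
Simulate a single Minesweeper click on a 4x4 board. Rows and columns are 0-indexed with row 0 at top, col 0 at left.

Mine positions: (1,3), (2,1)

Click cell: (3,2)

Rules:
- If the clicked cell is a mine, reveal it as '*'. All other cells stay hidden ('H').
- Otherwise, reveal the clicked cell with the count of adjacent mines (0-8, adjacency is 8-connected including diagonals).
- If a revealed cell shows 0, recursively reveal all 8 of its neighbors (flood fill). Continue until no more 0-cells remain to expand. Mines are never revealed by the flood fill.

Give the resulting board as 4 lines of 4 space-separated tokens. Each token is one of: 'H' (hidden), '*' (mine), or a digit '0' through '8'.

H H H H
H H H H
H H H H
H H 1 H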